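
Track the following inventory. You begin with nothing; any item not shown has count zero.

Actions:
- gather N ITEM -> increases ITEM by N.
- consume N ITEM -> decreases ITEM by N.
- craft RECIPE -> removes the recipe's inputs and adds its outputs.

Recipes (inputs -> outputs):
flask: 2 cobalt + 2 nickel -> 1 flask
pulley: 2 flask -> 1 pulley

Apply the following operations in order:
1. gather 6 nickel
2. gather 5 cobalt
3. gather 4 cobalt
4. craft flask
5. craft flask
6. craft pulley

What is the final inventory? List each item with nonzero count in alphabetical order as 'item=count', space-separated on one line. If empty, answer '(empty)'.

Answer: cobalt=5 nickel=2 pulley=1

Derivation:
After 1 (gather 6 nickel): nickel=6
After 2 (gather 5 cobalt): cobalt=5 nickel=6
After 3 (gather 4 cobalt): cobalt=9 nickel=6
After 4 (craft flask): cobalt=7 flask=1 nickel=4
After 5 (craft flask): cobalt=5 flask=2 nickel=2
After 6 (craft pulley): cobalt=5 nickel=2 pulley=1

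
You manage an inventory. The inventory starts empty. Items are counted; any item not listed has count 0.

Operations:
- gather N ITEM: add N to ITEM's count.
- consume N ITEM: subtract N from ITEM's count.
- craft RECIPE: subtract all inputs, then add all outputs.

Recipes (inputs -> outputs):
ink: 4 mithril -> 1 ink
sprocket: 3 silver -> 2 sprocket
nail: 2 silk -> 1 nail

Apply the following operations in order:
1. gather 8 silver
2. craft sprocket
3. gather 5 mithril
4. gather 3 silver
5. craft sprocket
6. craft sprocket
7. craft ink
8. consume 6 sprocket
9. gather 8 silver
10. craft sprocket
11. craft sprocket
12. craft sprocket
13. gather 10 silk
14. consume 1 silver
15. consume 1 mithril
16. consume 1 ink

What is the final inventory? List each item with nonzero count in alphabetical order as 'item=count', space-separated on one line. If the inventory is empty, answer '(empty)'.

After 1 (gather 8 silver): silver=8
After 2 (craft sprocket): silver=5 sprocket=2
After 3 (gather 5 mithril): mithril=5 silver=5 sprocket=2
After 4 (gather 3 silver): mithril=5 silver=8 sprocket=2
After 5 (craft sprocket): mithril=5 silver=5 sprocket=4
After 6 (craft sprocket): mithril=5 silver=2 sprocket=6
After 7 (craft ink): ink=1 mithril=1 silver=2 sprocket=6
After 8 (consume 6 sprocket): ink=1 mithril=1 silver=2
After 9 (gather 8 silver): ink=1 mithril=1 silver=10
After 10 (craft sprocket): ink=1 mithril=1 silver=7 sprocket=2
After 11 (craft sprocket): ink=1 mithril=1 silver=4 sprocket=4
After 12 (craft sprocket): ink=1 mithril=1 silver=1 sprocket=6
After 13 (gather 10 silk): ink=1 mithril=1 silk=10 silver=1 sprocket=6
After 14 (consume 1 silver): ink=1 mithril=1 silk=10 sprocket=6
After 15 (consume 1 mithril): ink=1 silk=10 sprocket=6
After 16 (consume 1 ink): silk=10 sprocket=6

Answer: silk=10 sprocket=6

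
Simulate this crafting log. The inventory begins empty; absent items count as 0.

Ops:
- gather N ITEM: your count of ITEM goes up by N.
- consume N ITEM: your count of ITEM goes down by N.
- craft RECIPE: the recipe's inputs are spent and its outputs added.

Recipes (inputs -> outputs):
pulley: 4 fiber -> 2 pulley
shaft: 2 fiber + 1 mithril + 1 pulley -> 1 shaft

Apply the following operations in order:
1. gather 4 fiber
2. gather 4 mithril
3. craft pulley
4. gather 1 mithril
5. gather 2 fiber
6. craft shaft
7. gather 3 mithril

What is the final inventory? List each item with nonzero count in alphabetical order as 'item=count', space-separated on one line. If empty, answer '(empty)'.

Answer: mithril=7 pulley=1 shaft=1

Derivation:
After 1 (gather 4 fiber): fiber=4
After 2 (gather 4 mithril): fiber=4 mithril=4
After 3 (craft pulley): mithril=4 pulley=2
After 4 (gather 1 mithril): mithril=5 pulley=2
After 5 (gather 2 fiber): fiber=2 mithril=5 pulley=2
After 6 (craft shaft): mithril=4 pulley=1 shaft=1
After 7 (gather 3 mithril): mithril=7 pulley=1 shaft=1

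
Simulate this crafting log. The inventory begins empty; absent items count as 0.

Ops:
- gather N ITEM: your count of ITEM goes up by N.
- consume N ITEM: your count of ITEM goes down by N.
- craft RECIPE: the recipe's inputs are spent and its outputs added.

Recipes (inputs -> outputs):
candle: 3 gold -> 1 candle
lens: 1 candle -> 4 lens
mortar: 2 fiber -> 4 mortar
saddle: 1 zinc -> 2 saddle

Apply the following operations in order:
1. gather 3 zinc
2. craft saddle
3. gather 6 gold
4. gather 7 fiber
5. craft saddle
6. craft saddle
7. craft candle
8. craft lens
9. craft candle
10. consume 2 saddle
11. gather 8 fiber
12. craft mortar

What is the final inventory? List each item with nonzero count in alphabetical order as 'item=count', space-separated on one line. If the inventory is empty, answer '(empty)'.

Answer: candle=1 fiber=13 lens=4 mortar=4 saddle=4

Derivation:
After 1 (gather 3 zinc): zinc=3
After 2 (craft saddle): saddle=2 zinc=2
After 3 (gather 6 gold): gold=6 saddle=2 zinc=2
After 4 (gather 7 fiber): fiber=7 gold=6 saddle=2 zinc=2
After 5 (craft saddle): fiber=7 gold=6 saddle=4 zinc=1
After 6 (craft saddle): fiber=7 gold=6 saddle=6
After 7 (craft candle): candle=1 fiber=7 gold=3 saddle=6
After 8 (craft lens): fiber=7 gold=3 lens=4 saddle=6
After 9 (craft candle): candle=1 fiber=7 lens=4 saddle=6
After 10 (consume 2 saddle): candle=1 fiber=7 lens=4 saddle=4
After 11 (gather 8 fiber): candle=1 fiber=15 lens=4 saddle=4
After 12 (craft mortar): candle=1 fiber=13 lens=4 mortar=4 saddle=4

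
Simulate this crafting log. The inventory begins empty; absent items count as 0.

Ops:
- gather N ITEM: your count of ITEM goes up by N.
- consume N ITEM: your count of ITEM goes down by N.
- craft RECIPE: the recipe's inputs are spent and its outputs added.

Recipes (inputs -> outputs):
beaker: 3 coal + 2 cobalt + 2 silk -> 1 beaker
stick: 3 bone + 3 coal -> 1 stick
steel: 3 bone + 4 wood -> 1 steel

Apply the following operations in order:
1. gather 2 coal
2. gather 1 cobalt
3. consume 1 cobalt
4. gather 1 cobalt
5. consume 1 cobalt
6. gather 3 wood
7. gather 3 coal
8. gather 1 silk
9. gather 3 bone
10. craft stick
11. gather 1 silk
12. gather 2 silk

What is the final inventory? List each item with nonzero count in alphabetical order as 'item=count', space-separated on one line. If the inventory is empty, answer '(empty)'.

Answer: coal=2 silk=4 stick=1 wood=3

Derivation:
After 1 (gather 2 coal): coal=2
After 2 (gather 1 cobalt): coal=2 cobalt=1
After 3 (consume 1 cobalt): coal=2
After 4 (gather 1 cobalt): coal=2 cobalt=1
After 5 (consume 1 cobalt): coal=2
After 6 (gather 3 wood): coal=2 wood=3
After 7 (gather 3 coal): coal=5 wood=3
After 8 (gather 1 silk): coal=5 silk=1 wood=3
After 9 (gather 3 bone): bone=3 coal=5 silk=1 wood=3
After 10 (craft stick): coal=2 silk=1 stick=1 wood=3
After 11 (gather 1 silk): coal=2 silk=2 stick=1 wood=3
After 12 (gather 2 silk): coal=2 silk=4 stick=1 wood=3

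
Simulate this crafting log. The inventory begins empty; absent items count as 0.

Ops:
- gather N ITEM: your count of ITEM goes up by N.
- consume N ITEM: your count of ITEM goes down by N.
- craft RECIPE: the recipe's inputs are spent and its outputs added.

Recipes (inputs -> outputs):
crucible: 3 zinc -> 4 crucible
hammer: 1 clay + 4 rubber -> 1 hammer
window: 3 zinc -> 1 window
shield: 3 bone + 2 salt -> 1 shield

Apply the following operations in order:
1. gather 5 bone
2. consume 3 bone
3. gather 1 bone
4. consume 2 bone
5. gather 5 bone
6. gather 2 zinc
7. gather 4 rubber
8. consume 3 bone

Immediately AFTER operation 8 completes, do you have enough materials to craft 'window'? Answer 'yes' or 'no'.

Answer: no

Derivation:
After 1 (gather 5 bone): bone=5
After 2 (consume 3 bone): bone=2
After 3 (gather 1 bone): bone=3
After 4 (consume 2 bone): bone=1
After 5 (gather 5 bone): bone=6
After 6 (gather 2 zinc): bone=6 zinc=2
After 7 (gather 4 rubber): bone=6 rubber=4 zinc=2
After 8 (consume 3 bone): bone=3 rubber=4 zinc=2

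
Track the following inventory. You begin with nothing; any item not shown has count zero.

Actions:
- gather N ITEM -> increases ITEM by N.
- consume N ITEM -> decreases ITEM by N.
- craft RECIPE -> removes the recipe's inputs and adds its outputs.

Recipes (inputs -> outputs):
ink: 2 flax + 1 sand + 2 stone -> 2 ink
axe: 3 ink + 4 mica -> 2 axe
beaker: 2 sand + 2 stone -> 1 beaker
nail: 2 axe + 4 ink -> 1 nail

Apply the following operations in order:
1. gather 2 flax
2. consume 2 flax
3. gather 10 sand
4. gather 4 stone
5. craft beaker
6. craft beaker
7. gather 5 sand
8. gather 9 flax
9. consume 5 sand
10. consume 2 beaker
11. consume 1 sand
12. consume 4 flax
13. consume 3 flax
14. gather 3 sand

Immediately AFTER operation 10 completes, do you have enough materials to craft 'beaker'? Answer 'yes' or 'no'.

Answer: no

Derivation:
After 1 (gather 2 flax): flax=2
After 2 (consume 2 flax): (empty)
After 3 (gather 10 sand): sand=10
After 4 (gather 4 stone): sand=10 stone=4
After 5 (craft beaker): beaker=1 sand=8 stone=2
After 6 (craft beaker): beaker=2 sand=6
After 7 (gather 5 sand): beaker=2 sand=11
After 8 (gather 9 flax): beaker=2 flax=9 sand=11
After 9 (consume 5 sand): beaker=2 flax=9 sand=6
After 10 (consume 2 beaker): flax=9 sand=6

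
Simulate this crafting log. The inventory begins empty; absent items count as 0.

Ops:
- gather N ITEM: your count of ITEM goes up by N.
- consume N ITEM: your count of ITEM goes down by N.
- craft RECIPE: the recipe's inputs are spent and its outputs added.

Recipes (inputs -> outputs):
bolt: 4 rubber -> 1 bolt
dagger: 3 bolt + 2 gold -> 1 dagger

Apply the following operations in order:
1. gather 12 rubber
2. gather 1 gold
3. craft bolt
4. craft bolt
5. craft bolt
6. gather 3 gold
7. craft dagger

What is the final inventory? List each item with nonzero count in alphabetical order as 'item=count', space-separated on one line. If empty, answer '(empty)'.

After 1 (gather 12 rubber): rubber=12
After 2 (gather 1 gold): gold=1 rubber=12
After 3 (craft bolt): bolt=1 gold=1 rubber=8
After 4 (craft bolt): bolt=2 gold=1 rubber=4
After 5 (craft bolt): bolt=3 gold=1
After 6 (gather 3 gold): bolt=3 gold=4
After 7 (craft dagger): dagger=1 gold=2

Answer: dagger=1 gold=2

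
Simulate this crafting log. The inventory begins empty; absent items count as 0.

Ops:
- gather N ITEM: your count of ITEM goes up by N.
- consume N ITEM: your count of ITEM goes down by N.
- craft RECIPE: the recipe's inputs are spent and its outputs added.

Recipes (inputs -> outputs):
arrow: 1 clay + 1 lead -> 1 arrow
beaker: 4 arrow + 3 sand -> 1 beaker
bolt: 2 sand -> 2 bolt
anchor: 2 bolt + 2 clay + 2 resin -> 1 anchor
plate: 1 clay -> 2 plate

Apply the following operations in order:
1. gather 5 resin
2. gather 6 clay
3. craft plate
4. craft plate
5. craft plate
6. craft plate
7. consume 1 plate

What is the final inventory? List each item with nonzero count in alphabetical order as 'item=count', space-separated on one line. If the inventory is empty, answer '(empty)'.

Answer: clay=2 plate=7 resin=5

Derivation:
After 1 (gather 5 resin): resin=5
After 2 (gather 6 clay): clay=6 resin=5
After 3 (craft plate): clay=5 plate=2 resin=5
After 4 (craft plate): clay=4 plate=4 resin=5
After 5 (craft plate): clay=3 plate=6 resin=5
After 6 (craft plate): clay=2 plate=8 resin=5
After 7 (consume 1 plate): clay=2 plate=7 resin=5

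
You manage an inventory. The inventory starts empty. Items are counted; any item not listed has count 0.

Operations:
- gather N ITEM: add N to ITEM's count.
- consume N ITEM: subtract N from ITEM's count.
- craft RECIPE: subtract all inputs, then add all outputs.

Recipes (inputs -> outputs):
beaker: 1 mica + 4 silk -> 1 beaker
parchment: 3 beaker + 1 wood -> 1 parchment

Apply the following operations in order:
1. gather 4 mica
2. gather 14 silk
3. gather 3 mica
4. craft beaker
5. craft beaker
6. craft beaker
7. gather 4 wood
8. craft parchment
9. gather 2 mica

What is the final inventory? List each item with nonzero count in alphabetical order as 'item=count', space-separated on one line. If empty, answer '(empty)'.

Answer: mica=6 parchment=1 silk=2 wood=3

Derivation:
After 1 (gather 4 mica): mica=4
After 2 (gather 14 silk): mica=4 silk=14
After 3 (gather 3 mica): mica=7 silk=14
After 4 (craft beaker): beaker=1 mica=6 silk=10
After 5 (craft beaker): beaker=2 mica=5 silk=6
After 6 (craft beaker): beaker=3 mica=4 silk=2
After 7 (gather 4 wood): beaker=3 mica=4 silk=2 wood=4
After 8 (craft parchment): mica=4 parchment=1 silk=2 wood=3
After 9 (gather 2 mica): mica=6 parchment=1 silk=2 wood=3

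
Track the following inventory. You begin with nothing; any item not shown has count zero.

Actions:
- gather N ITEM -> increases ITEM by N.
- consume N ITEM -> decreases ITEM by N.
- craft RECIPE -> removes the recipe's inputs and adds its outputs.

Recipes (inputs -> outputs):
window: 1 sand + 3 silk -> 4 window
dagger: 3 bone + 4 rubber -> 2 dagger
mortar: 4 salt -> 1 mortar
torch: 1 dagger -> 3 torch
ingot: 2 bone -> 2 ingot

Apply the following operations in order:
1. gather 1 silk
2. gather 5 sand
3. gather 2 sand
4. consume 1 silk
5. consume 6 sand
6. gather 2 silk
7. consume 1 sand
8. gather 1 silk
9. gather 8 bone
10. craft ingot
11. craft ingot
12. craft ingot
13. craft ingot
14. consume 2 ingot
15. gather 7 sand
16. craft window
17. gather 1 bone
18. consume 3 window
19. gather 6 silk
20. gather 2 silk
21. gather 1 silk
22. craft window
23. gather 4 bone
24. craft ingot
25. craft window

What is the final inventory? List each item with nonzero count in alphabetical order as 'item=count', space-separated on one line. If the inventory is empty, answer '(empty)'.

Answer: bone=3 ingot=8 sand=4 silk=3 window=9

Derivation:
After 1 (gather 1 silk): silk=1
After 2 (gather 5 sand): sand=5 silk=1
After 3 (gather 2 sand): sand=7 silk=1
After 4 (consume 1 silk): sand=7
After 5 (consume 6 sand): sand=1
After 6 (gather 2 silk): sand=1 silk=2
After 7 (consume 1 sand): silk=2
After 8 (gather 1 silk): silk=3
After 9 (gather 8 bone): bone=8 silk=3
After 10 (craft ingot): bone=6 ingot=2 silk=3
After 11 (craft ingot): bone=4 ingot=4 silk=3
After 12 (craft ingot): bone=2 ingot=6 silk=3
After 13 (craft ingot): ingot=8 silk=3
After 14 (consume 2 ingot): ingot=6 silk=3
After 15 (gather 7 sand): ingot=6 sand=7 silk=3
After 16 (craft window): ingot=6 sand=6 window=4
After 17 (gather 1 bone): bone=1 ingot=6 sand=6 window=4
After 18 (consume 3 window): bone=1 ingot=6 sand=6 window=1
After 19 (gather 6 silk): bone=1 ingot=6 sand=6 silk=6 window=1
After 20 (gather 2 silk): bone=1 ingot=6 sand=6 silk=8 window=1
After 21 (gather 1 silk): bone=1 ingot=6 sand=6 silk=9 window=1
After 22 (craft window): bone=1 ingot=6 sand=5 silk=6 window=5
After 23 (gather 4 bone): bone=5 ingot=6 sand=5 silk=6 window=5
After 24 (craft ingot): bone=3 ingot=8 sand=5 silk=6 window=5
After 25 (craft window): bone=3 ingot=8 sand=4 silk=3 window=9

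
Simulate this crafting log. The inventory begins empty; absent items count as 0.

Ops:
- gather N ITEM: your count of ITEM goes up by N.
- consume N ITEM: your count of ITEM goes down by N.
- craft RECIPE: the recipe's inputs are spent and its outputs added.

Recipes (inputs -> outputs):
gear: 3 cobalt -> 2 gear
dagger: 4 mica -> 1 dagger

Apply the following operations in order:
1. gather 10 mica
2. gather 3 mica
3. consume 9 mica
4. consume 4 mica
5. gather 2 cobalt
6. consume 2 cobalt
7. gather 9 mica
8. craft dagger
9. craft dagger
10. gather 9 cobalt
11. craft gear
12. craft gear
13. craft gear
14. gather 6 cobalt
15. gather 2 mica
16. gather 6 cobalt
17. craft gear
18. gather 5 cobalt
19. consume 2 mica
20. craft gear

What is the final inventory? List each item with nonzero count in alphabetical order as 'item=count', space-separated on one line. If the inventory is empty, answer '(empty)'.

Answer: cobalt=11 dagger=2 gear=10 mica=1

Derivation:
After 1 (gather 10 mica): mica=10
After 2 (gather 3 mica): mica=13
After 3 (consume 9 mica): mica=4
After 4 (consume 4 mica): (empty)
After 5 (gather 2 cobalt): cobalt=2
After 6 (consume 2 cobalt): (empty)
After 7 (gather 9 mica): mica=9
After 8 (craft dagger): dagger=1 mica=5
After 9 (craft dagger): dagger=2 mica=1
After 10 (gather 9 cobalt): cobalt=9 dagger=2 mica=1
After 11 (craft gear): cobalt=6 dagger=2 gear=2 mica=1
After 12 (craft gear): cobalt=3 dagger=2 gear=4 mica=1
After 13 (craft gear): dagger=2 gear=6 mica=1
After 14 (gather 6 cobalt): cobalt=6 dagger=2 gear=6 mica=1
After 15 (gather 2 mica): cobalt=6 dagger=2 gear=6 mica=3
After 16 (gather 6 cobalt): cobalt=12 dagger=2 gear=6 mica=3
After 17 (craft gear): cobalt=9 dagger=2 gear=8 mica=3
After 18 (gather 5 cobalt): cobalt=14 dagger=2 gear=8 mica=3
After 19 (consume 2 mica): cobalt=14 dagger=2 gear=8 mica=1
After 20 (craft gear): cobalt=11 dagger=2 gear=10 mica=1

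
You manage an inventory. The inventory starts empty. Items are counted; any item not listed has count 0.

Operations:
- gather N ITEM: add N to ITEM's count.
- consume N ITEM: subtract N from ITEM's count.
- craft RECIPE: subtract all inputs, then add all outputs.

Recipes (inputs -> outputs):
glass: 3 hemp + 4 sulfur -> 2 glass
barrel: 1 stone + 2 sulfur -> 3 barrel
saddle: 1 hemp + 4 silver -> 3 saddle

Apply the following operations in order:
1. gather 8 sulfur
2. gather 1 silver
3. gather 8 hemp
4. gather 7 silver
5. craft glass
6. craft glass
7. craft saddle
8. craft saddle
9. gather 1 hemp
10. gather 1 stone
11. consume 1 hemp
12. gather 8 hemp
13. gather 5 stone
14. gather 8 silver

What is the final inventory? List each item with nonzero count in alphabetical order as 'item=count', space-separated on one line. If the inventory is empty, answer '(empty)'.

Answer: glass=4 hemp=8 saddle=6 silver=8 stone=6

Derivation:
After 1 (gather 8 sulfur): sulfur=8
After 2 (gather 1 silver): silver=1 sulfur=8
After 3 (gather 8 hemp): hemp=8 silver=1 sulfur=8
After 4 (gather 7 silver): hemp=8 silver=8 sulfur=8
After 5 (craft glass): glass=2 hemp=5 silver=8 sulfur=4
After 6 (craft glass): glass=4 hemp=2 silver=8
After 7 (craft saddle): glass=4 hemp=1 saddle=3 silver=4
After 8 (craft saddle): glass=4 saddle=6
After 9 (gather 1 hemp): glass=4 hemp=1 saddle=6
After 10 (gather 1 stone): glass=4 hemp=1 saddle=6 stone=1
After 11 (consume 1 hemp): glass=4 saddle=6 stone=1
After 12 (gather 8 hemp): glass=4 hemp=8 saddle=6 stone=1
After 13 (gather 5 stone): glass=4 hemp=8 saddle=6 stone=6
After 14 (gather 8 silver): glass=4 hemp=8 saddle=6 silver=8 stone=6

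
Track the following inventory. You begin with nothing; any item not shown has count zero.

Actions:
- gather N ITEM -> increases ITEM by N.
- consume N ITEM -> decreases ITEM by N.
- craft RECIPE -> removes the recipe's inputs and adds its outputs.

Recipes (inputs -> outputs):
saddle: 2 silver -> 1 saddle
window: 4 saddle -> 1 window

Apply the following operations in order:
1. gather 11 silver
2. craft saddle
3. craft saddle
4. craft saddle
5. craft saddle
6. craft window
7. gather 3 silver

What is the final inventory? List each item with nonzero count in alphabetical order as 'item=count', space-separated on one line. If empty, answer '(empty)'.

Answer: silver=6 window=1

Derivation:
After 1 (gather 11 silver): silver=11
After 2 (craft saddle): saddle=1 silver=9
After 3 (craft saddle): saddle=2 silver=7
After 4 (craft saddle): saddle=3 silver=5
After 5 (craft saddle): saddle=4 silver=3
After 6 (craft window): silver=3 window=1
After 7 (gather 3 silver): silver=6 window=1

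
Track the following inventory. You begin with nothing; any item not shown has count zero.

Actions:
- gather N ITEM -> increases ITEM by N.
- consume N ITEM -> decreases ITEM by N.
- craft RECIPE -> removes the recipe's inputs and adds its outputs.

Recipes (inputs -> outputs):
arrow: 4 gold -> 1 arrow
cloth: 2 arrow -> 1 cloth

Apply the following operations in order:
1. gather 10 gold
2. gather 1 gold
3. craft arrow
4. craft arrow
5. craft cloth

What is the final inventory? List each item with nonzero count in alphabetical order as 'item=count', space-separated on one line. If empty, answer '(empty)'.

Answer: cloth=1 gold=3

Derivation:
After 1 (gather 10 gold): gold=10
After 2 (gather 1 gold): gold=11
After 3 (craft arrow): arrow=1 gold=7
After 4 (craft arrow): arrow=2 gold=3
After 5 (craft cloth): cloth=1 gold=3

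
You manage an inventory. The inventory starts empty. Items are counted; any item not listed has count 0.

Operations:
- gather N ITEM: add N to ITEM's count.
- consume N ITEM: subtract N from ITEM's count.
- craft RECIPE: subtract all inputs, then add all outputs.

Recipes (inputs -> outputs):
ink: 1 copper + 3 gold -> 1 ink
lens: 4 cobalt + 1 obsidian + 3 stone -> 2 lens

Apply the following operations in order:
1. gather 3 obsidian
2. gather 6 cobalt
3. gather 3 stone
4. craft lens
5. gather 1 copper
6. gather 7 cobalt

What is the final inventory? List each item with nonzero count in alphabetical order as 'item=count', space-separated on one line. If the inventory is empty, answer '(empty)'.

Answer: cobalt=9 copper=1 lens=2 obsidian=2

Derivation:
After 1 (gather 3 obsidian): obsidian=3
After 2 (gather 6 cobalt): cobalt=6 obsidian=3
After 3 (gather 3 stone): cobalt=6 obsidian=3 stone=3
After 4 (craft lens): cobalt=2 lens=2 obsidian=2
After 5 (gather 1 copper): cobalt=2 copper=1 lens=2 obsidian=2
After 6 (gather 7 cobalt): cobalt=9 copper=1 lens=2 obsidian=2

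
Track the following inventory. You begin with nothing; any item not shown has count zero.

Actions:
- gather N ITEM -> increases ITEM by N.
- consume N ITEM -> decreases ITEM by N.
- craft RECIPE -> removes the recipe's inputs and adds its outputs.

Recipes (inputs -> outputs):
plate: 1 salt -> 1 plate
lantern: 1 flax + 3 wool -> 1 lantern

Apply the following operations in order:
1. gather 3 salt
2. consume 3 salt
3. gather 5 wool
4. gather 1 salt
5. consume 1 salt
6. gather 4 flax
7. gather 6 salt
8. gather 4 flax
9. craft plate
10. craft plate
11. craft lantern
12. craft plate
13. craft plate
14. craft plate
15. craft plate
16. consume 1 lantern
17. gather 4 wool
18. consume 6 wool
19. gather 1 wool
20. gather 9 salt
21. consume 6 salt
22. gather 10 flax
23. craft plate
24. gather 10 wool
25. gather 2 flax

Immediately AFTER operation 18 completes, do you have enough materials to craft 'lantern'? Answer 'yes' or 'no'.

After 1 (gather 3 salt): salt=3
After 2 (consume 3 salt): (empty)
After 3 (gather 5 wool): wool=5
After 4 (gather 1 salt): salt=1 wool=5
After 5 (consume 1 salt): wool=5
After 6 (gather 4 flax): flax=4 wool=5
After 7 (gather 6 salt): flax=4 salt=6 wool=5
After 8 (gather 4 flax): flax=8 salt=6 wool=5
After 9 (craft plate): flax=8 plate=1 salt=5 wool=5
After 10 (craft plate): flax=8 plate=2 salt=4 wool=5
After 11 (craft lantern): flax=7 lantern=1 plate=2 salt=4 wool=2
After 12 (craft plate): flax=7 lantern=1 plate=3 salt=3 wool=2
After 13 (craft plate): flax=7 lantern=1 plate=4 salt=2 wool=2
After 14 (craft plate): flax=7 lantern=1 plate=5 salt=1 wool=2
After 15 (craft plate): flax=7 lantern=1 plate=6 wool=2
After 16 (consume 1 lantern): flax=7 plate=6 wool=2
After 17 (gather 4 wool): flax=7 plate=6 wool=6
After 18 (consume 6 wool): flax=7 plate=6

Answer: no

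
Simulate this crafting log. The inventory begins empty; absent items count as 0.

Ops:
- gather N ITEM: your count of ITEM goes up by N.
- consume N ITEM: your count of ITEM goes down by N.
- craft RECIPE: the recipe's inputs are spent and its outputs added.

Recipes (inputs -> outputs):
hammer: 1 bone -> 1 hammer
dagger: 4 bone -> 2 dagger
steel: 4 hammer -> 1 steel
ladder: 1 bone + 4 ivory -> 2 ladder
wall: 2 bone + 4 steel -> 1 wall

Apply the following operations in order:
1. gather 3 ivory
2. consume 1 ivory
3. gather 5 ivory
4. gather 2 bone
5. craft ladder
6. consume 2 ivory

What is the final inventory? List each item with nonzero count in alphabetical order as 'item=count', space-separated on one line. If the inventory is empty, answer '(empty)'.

Answer: bone=1 ivory=1 ladder=2

Derivation:
After 1 (gather 3 ivory): ivory=3
After 2 (consume 1 ivory): ivory=2
After 3 (gather 5 ivory): ivory=7
After 4 (gather 2 bone): bone=2 ivory=7
After 5 (craft ladder): bone=1 ivory=3 ladder=2
After 6 (consume 2 ivory): bone=1 ivory=1 ladder=2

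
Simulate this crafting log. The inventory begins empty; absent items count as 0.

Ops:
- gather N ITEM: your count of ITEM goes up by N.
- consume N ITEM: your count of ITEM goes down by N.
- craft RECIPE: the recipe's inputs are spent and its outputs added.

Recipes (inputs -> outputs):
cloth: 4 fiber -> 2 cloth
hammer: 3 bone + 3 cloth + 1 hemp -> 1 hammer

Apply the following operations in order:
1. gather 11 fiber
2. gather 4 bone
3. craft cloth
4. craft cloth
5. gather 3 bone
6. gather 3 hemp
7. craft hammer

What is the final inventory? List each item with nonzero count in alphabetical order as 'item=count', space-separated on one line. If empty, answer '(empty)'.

Answer: bone=4 cloth=1 fiber=3 hammer=1 hemp=2

Derivation:
After 1 (gather 11 fiber): fiber=11
After 2 (gather 4 bone): bone=4 fiber=11
After 3 (craft cloth): bone=4 cloth=2 fiber=7
After 4 (craft cloth): bone=4 cloth=4 fiber=3
After 5 (gather 3 bone): bone=7 cloth=4 fiber=3
After 6 (gather 3 hemp): bone=7 cloth=4 fiber=3 hemp=3
After 7 (craft hammer): bone=4 cloth=1 fiber=3 hammer=1 hemp=2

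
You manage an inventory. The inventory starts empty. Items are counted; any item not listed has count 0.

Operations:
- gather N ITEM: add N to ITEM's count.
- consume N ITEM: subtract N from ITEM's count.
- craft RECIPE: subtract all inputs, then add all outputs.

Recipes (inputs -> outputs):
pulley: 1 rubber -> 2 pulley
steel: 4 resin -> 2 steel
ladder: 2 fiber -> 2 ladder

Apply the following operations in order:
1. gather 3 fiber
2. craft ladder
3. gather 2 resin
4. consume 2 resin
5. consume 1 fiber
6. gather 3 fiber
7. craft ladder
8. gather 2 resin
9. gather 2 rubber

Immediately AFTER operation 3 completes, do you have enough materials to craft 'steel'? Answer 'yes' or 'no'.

After 1 (gather 3 fiber): fiber=3
After 2 (craft ladder): fiber=1 ladder=2
After 3 (gather 2 resin): fiber=1 ladder=2 resin=2

Answer: no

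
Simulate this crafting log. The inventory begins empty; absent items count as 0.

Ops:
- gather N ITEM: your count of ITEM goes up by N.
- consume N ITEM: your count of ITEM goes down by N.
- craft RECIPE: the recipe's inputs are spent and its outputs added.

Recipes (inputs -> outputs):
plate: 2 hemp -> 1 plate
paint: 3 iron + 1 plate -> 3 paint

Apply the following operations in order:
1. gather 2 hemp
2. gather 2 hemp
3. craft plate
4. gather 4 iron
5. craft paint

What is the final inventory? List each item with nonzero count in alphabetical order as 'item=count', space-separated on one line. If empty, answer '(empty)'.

Answer: hemp=2 iron=1 paint=3

Derivation:
After 1 (gather 2 hemp): hemp=2
After 2 (gather 2 hemp): hemp=4
After 3 (craft plate): hemp=2 plate=1
After 4 (gather 4 iron): hemp=2 iron=4 plate=1
After 5 (craft paint): hemp=2 iron=1 paint=3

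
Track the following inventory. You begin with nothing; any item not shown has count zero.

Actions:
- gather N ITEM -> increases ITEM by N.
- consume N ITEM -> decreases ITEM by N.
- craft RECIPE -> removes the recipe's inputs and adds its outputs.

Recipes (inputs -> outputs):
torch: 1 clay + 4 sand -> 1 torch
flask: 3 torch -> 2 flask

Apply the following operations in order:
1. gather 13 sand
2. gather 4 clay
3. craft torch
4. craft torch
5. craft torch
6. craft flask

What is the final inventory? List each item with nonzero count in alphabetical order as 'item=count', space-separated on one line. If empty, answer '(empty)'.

After 1 (gather 13 sand): sand=13
After 2 (gather 4 clay): clay=4 sand=13
After 3 (craft torch): clay=3 sand=9 torch=1
After 4 (craft torch): clay=2 sand=5 torch=2
After 5 (craft torch): clay=1 sand=1 torch=3
After 6 (craft flask): clay=1 flask=2 sand=1

Answer: clay=1 flask=2 sand=1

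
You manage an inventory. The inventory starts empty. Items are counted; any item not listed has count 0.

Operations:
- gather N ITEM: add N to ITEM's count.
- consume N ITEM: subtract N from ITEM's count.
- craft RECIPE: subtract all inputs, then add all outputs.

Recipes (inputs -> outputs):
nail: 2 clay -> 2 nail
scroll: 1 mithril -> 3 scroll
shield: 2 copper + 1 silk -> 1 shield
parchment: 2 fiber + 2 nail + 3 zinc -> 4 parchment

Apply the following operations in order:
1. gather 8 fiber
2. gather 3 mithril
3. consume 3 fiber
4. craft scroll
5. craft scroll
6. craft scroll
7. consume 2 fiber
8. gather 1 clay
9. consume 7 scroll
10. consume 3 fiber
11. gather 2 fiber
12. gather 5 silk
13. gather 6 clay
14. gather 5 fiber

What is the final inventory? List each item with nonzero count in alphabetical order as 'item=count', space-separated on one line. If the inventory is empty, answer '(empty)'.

Answer: clay=7 fiber=7 scroll=2 silk=5

Derivation:
After 1 (gather 8 fiber): fiber=8
After 2 (gather 3 mithril): fiber=8 mithril=3
After 3 (consume 3 fiber): fiber=5 mithril=3
After 4 (craft scroll): fiber=5 mithril=2 scroll=3
After 5 (craft scroll): fiber=5 mithril=1 scroll=6
After 6 (craft scroll): fiber=5 scroll=9
After 7 (consume 2 fiber): fiber=3 scroll=9
After 8 (gather 1 clay): clay=1 fiber=3 scroll=9
After 9 (consume 7 scroll): clay=1 fiber=3 scroll=2
After 10 (consume 3 fiber): clay=1 scroll=2
After 11 (gather 2 fiber): clay=1 fiber=2 scroll=2
After 12 (gather 5 silk): clay=1 fiber=2 scroll=2 silk=5
After 13 (gather 6 clay): clay=7 fiber=2 scroll=2 silk=5
After 14 (gather 5 fiber): clay=7 fiber=7 scroll=2 silk=5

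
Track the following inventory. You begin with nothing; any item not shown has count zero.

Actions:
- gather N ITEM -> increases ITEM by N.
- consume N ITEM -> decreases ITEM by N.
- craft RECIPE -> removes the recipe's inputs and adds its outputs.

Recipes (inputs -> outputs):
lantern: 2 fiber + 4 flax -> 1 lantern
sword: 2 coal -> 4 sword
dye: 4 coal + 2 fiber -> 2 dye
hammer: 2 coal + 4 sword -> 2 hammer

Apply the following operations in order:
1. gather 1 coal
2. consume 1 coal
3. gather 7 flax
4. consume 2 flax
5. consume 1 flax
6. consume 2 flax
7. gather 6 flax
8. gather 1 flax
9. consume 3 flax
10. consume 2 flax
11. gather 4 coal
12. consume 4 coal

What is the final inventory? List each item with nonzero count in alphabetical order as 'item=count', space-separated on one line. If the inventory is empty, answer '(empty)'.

Answer: flax=4

Derivation:
After 1 (gather 1 coal): coal=1
After 2 (consume 1 coal): (empty)
After 3 (gather 7 flax): flax=7
After 4 (consume 2 flax): flax=5
After 5 (consume 1 flax): flax=4
After 6 (consume 2 flax): flax=2
After 7 (gather 6 flax): flax=8
After 8 (gather 1 flax): flax=9
After 9 (consume 3 flax): flax=6
After 10 (consume 2 flax): flax=4
After 11 (gather 4 coal): coal=4 flax=4
After 12 (consume 4 coal): flax=4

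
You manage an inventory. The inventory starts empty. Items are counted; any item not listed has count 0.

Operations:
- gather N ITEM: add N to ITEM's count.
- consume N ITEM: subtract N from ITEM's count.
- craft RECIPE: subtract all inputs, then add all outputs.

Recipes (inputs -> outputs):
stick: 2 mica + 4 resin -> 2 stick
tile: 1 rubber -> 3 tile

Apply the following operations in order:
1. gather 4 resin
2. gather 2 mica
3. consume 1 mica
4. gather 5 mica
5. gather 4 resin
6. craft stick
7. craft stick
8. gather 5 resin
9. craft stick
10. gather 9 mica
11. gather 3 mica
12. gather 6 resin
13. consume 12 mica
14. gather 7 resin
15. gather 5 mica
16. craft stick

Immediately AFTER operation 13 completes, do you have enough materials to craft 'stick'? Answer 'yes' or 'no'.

After 1 (gather 4 resin): resin=4
After 2 (gather 2 mica): mica=2 resin=4
After 3 (consume 1 mica): mica=1 resin=4
After 4 (gather 5 mica): mica=6 resin=4
After 5 (gather 4 resin): mica=6 resin=8
After 6 (craft stick): mica=4 resin=4 stick=2
After 7 (craft stick): mica=2 stick=4
After 8 (gather 5 resin): mica=2 resin=5 stick=4
After 9 (craft stick): resin=1 stick=6
After 10 (gather 9 mica): mica=9 resin=1 stick=6
After 11 (gather 3 mica): mica=12 resin=1 stick=6
After 12 (gather 6 resin): mica=12 resin=7 stick=6
After 13 (consume 12 mica): resin=7 stick=6

Answer: no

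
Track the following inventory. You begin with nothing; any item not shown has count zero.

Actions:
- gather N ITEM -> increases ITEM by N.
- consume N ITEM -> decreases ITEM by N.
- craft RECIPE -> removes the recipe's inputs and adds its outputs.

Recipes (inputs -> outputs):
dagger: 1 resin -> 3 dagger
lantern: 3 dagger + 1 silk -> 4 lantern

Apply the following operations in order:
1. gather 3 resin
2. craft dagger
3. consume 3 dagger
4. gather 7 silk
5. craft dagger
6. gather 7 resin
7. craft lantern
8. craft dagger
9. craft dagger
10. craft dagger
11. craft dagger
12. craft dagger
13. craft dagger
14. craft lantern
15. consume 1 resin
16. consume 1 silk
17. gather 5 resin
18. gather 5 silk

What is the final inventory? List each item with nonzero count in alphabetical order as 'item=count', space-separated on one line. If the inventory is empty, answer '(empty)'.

Answer: dagger=15 lantern=8 resin=6 silk=9

Derivation:
After 1 (gather 3 resin): resin=3
After 2 (craft dagger): dagger=3 resin=2
After 3 (consume 3 dagger): resin=2
After 4 (gather 7 silk): resin=2 silk=7
After 5 (craft dagger): dagger=3 resin=1 silk=7
After 6 (gather 7 resin): dagger=3 resin=8 silk=7
After 7 (craft lantern): lantern=4 resin=8 silk=6
After 8 (craft dagger): dagger=3 lantern=4 resin=7 silk=6
After 9 (craft dagger): dagger=6 lantern=4 resin=6 silk=6
After 10 (craft dagger): dagger=9 lantern=4 resin=5 silk=6
After 11 (craft dagger): dagger=12 lantern=4 resin=4 silk=6
After 12 (craft dagger): dagger=15 lantern=4 resin=3 silk=6
After 13 (craft dagger): dagger=18 lantern=4 resin=2 silk=6
After 14 (craft lantern): dagger=15 lantern=8 resin=2 silk=5
After 15 (consume 1 resin): dagger=15 lantern=8 resin=1 silk=5
After 16 (consume 1 silk): dagger=15 lantern=8 resin=1 silk=4
After 17 (gather 5 resin): dagger=15 lantern=8 resin=6 silk=4
After 18 (gather 5 silk): dagger=15 lantern=8 resin=6 silk=9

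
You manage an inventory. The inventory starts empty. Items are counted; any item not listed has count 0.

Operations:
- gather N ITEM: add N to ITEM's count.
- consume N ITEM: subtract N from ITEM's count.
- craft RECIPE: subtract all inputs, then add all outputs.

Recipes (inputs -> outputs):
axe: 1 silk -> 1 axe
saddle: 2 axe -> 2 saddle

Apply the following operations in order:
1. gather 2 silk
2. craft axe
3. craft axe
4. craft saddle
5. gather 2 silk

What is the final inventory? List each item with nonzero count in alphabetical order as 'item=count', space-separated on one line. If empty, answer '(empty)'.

Answer: saddle=2 silk=2

Derivation:
After 1 (gather 2 silk): silk=2
After 2 (craft axe): axe=1 silk=1
After 3 (craft axe): axe=2
After 4 (craft saddle): saddle=2
After 5 (gather 2 silk): saddle=2 silk=2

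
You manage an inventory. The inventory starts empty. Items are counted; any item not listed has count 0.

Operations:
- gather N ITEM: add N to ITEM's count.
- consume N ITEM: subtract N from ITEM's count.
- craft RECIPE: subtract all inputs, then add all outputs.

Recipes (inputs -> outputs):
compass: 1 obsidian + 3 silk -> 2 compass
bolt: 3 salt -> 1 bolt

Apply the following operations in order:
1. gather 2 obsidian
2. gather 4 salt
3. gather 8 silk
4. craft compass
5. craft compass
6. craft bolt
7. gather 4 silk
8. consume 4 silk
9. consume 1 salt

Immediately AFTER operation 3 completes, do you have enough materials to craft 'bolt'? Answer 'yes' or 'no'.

Answer: yes

Derivation:
After 1 (gather 2 obsidian): obsidian=2
After 2 (gather 4 salt): obsidian=2 salt=4
After 3 (gather 8 silk): obsidian=2 salt=4 silk=8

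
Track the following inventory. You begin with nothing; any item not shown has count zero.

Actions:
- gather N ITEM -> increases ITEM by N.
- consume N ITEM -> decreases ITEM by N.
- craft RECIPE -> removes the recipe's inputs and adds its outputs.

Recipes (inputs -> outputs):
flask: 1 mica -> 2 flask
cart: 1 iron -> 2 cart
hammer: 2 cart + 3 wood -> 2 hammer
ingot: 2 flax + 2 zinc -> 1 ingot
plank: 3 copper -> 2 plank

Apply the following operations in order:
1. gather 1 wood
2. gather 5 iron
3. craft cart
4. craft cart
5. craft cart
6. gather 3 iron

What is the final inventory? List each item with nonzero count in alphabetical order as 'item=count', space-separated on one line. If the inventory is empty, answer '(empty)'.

Answer: cart=6 iron=5 wood=1

Derivation:
After 1 (gather 1 wood): wood=1
After 2 (gather 5 iron): iron=5 wood=1
After 3 (craft cart): cart=2 iron=4 wood=1
After 4 (craft cart): cart=4 iron=3 wood=1
After 5 (craft cart): cart=6 iron=2 wood=1
After 6 (gather 3 iron): cart=6 iron=5 wood=1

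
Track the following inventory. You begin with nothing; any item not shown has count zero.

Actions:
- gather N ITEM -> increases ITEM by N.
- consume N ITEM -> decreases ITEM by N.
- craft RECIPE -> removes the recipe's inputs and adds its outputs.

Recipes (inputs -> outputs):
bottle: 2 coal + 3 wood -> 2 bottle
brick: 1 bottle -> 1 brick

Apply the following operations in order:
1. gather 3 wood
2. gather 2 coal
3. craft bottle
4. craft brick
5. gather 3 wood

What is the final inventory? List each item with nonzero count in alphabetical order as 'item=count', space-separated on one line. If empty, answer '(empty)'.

Answer: bottle=1 brick=1 wood=3

Derivation:
After 1 (gather 3 wood): wood=3
After 2 (gather 2 coal): coal=2 wood=3
After 3 (craft bottle): bottle=2
After 4 (craft brick): bottle=1 brick=1
After 5 (gather 3 wood): bottle=1 brick=1 wood=3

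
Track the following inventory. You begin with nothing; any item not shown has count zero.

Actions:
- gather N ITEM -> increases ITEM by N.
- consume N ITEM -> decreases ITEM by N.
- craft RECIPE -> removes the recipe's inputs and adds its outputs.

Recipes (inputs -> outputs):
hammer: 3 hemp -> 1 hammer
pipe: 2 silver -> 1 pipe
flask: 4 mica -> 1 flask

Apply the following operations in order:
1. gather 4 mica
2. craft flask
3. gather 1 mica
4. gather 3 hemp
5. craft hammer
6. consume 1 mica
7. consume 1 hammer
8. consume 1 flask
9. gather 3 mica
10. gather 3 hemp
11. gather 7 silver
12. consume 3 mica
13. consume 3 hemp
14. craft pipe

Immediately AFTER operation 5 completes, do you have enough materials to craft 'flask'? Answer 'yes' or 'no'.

After 1 (gather 4 mica): mica=4
After 2 (craft flask): flask=1
After 3 (gather 1 mica): flask=1 mica=1
After 4 (gather 3 hemp): flask=1 hemp=3 mica=1
After 5 (craft hammer): flask=1 hammer=1 mica=1

Answer: no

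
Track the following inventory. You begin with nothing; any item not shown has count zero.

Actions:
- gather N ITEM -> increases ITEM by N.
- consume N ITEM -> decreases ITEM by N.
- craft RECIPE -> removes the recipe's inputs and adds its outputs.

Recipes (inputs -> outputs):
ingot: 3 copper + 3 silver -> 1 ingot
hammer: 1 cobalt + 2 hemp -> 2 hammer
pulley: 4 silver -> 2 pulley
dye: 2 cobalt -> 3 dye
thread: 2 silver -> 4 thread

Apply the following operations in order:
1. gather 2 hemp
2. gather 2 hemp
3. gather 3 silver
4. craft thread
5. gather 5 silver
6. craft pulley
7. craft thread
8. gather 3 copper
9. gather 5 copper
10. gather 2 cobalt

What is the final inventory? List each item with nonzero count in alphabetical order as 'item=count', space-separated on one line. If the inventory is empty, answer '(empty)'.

Answer: cobalt=2 copper=8 hemp=4 pulley=2 thread=8

Derivation:
After 1 (gather 2 hemp): hemp=2
After 2 (gather 2 hemp): hemp=4
After 3 (gather 3 silver): hemp=4 silver=3
After 4 (craft thread): hemp=4 silver=1 thread=4
After 5 (gather 5 silver): hemp=4 silver=6 thread=4
After 6 (craft pulley): hemp=4 pulley=2 silver=2 thread=4
After 7 (craft thread): hemp=4 pulley=2 thread=8
After 8 (gather 3 copper): copper=3 hemp=4 pulley=2 thread=8
After 9 (gather 5 copper): copper=8 hemp=4 pulley=2 thread=8
After 10 (gather 2 cobalt): cobalt=2 copper=8 hemp=4 pulley=2 thread=8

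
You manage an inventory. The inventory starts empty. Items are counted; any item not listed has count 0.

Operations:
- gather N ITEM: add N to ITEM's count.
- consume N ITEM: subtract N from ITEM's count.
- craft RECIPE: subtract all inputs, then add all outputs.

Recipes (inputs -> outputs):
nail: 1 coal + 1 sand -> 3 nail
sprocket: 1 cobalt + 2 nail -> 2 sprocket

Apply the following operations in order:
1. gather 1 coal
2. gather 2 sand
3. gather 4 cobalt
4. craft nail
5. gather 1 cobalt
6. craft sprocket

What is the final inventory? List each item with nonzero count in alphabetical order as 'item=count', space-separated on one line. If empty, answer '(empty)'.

Answer: cobalt=4 nail=1 sand=1 sprocket=2

Derivation:
After 1 (gather 1 coal): coal=1
After 2 (gather 2 sand): coal=1 sand=2
After 3 (gather 4 cobalt): coal=1 cobalt=4 sand=2
After 4 (craft nail): cobalt=4 nail=3 sand=1
After 5 (gather 1 cobalt): cobalt=5 nail=3 sand=1
After 6 (craft sprocket): cobalt=4 nail=1 sand=1 sprocket=2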